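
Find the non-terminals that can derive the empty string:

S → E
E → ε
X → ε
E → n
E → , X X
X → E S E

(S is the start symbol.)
{ 'E', 'S', 'X' }

ε-productions: E → ε, X → ε
So E, X are immediately nullable.
S → E: every symbol on the right is nullable, so S is nullable too.
Every non-terminal is now nullable.
Nullable = { 'E', 'S', 'X' }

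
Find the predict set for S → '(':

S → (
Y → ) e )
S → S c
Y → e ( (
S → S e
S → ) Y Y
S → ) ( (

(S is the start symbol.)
PREDICT(S → '(') = (FIRST(RHS) \ {ε}) ∪ (FOLLOW(S) if ε ∈ FIRST(RHS), i.e. RHS ⇒* ε)
FIRST('(') = { '(' }
ε ∉ FIRST('('), so FOLLOW(S) is not added.
PREDICT(S → '(') = { '(' }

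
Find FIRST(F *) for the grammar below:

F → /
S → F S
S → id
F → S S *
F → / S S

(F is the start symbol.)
FIRST sets of the non-terminals involved (from the grammar, by fixed-point iteration):
  FIRST(F) = { '/', 'id' }

To compute FIRST(F *), process the symbols left to right:
Symbol F is a non-terminal. Add FIRST(F) \ {ε} = { '/', 'id' }
F is not nullable (ε ∉ FIRST(F)), so stop here.
FIRST(F *) = { '/', 'id' }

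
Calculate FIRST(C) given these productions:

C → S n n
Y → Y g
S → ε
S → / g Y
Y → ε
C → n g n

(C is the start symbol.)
To compute FIRST(C), examine every production with C on the left-hand side, reading each right-hand side left to right until a non-nullable symbol is reached.

FIRST sets of the other non-terminals involved (by the same procedure, iterated to a fixed point):
  FIRST(S) = { '/', ε }

From C → S n n:
  - S is a non-terminal: add FIRST(S) \ {ε} = { '/' }
    S is nullable, so continue to the next symbol
  - n is a terminal: add 'n' and stop
From C → n g n:
  - n is a terminal: add 'n' and stop

Collecting: FIRST(C) = { '/', 'n' }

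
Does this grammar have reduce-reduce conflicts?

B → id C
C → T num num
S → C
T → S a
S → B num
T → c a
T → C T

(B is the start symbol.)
Yes — I4: [B → id C .] vs [S → C .]

A reduce-reduce conflict occurs when an LR(0) state has two complete items [A → α .] and [B → β .] — both call for a reduction, and with no lookahead the parser cannot choose between them.

Augment with B' → B and build the canonical LR(0) collection (I0 = CLOSURE({[B' → . B]}), then GOTO on every symbol after a dot until no new states appear). It has 15 states:
  I0: { [B → . id C], [B' → . B] }  — shift
  I1: { [B' → B .] }  — accept
  I2: { [B → . id C], [B → id . C], [C → . T num num], [S → . B num], [S → . C], [T → . C T], [T → . S a], [T → . c a] }  — shift
  I3: { [S → B . num] }  — shift
  I4: { [B → . id C], [B → id C .], [C → . T num num], [S → . B num], [S → . C], [S → C .], [T → . C T], [T → . S a], [T → . c a], [T → C . T] }  — shift, 2 reduces
  I5: { [T → S . a] }  — shift
  I6: { [C → T . num num] }  — shift
  I7: { [T → c . a] }  — shift
  I8: { [T → c a .] }  — reduce
  I9: { [C → T num . num] }  — shift
  I10: { [C → T num num .] }  — reduce
  I11: { [T → S a .] }  — reduce
  I12: { [B → . id C], [C → . T num num], [S → . B num], [S → . C], [S → C .], [T → . C T], [T → . S a], [T → . c a], [T → C . T] }  — shift, reduce
  I13: { [C → T . num num], [T → C T .] }  — shift, reduce
  I14: { [S → B num .] }  — reduce

I4 contains complete items [B → id C .], [S → C .] — reduce-reduce conflict.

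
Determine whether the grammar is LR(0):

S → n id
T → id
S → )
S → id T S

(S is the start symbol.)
Yes, the grammar is LR(0)

A grammar is LR(0) if no state in the canonical LR(0) collection has:
  - both a shift item (dot before a terminal) and a complete item (shift-reduce conflict), or
  - two or more complete items (reduce-reduce conflict; the accept item [S' → S .] counts as a complete item here).

Augment with S' → S and build the canonical LR(0) collection (I0 = CLOSURE({[S' → . S]}), then GOTO on every symbol after a dot until no new states appear). It has 9 states:
  I0: { [S → . )], [S → . id T S], [S → . n id], [S' → . S] }  — shift
  I1: { [S → ) .] }  — reduce
  I2: { [S' → S .] }  — accept
  I3: { [S → id . T S], [T → . id] }  — shift
  I4: { [S → n . id] }  — shift
  I5: { [S → n id .] }  — reduce
  I6: { [S → . )], [S → . id T S], [S → . n id], [S → id T . S] }  — shift
  I7: { [T → id .] }  — reduce
  I8: { [S → id T S .] }  — reduce

Every state is either a pure shift/goto state or contains exactly one complete item and nothing to shift — no conflicts. The grammar is LR(0).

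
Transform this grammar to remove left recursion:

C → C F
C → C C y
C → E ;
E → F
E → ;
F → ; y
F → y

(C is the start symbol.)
C is directly left-recursive. The standard transformation for
  A → A α₁ | ... | A α_m | β₁ | ... | β_n
is
  A  → β₁ A' | ... | β_n A'
  A' → α₁ A' | ... | α_m A' | ε

C → E ; becomes C → E ; C'
C → C F becomes C' → F C'
C → C C y becomes C' → C y C'
Add C' → ε

Productions for other non-terminals are unchanged:
  E → F
  E → ;
  F → ; y
  F → y

Resulting grammar:
C → E ; C'
C' → F C'
C' → C y C'
C' → ε
E → F
E → ;
F → ; y
F → y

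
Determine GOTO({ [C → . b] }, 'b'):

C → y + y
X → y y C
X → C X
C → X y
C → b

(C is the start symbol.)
{ [C → b .] }

GOTO(I, 'b') = CLOSURE({ [A → αX.β] : [A → α.Xβ] ∈ I, X = 'b' })

Items with dot before 'b', with the dot advanced:
  [C → . b] → [C → b .]
Closure adds nothing (no advanced item has the dot before a non-terminal).

GOTO = { [C → b .] }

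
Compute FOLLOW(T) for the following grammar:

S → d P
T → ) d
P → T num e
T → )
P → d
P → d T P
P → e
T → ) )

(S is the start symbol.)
{ ')', 'd', 'e', 'num' }

To compute FOLLOW(T), find every occurrence of T on a right-hand side N → α T β: add FIRST(β) \ {ε}, and if β is empty or nullable also add FOLLOW(N). Iterate to a fixed point.

In P → T num e: T is followed by num e, add FIRST(num e) \ {ε} = { 'num' }
In P → d T P: T is followed by P, add FIRST(P) \ {ε} = { ')', 'd', 'e' }

Taking the union: FOLLOW(T) = { ')', 'd', 'e', 'num' }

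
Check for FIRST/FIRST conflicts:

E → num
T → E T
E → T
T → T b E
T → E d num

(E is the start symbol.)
A FIRST/FIRST conflict occurs when two productions N → α and N → β for the same non-terminal have FIRST(α) ∩ FIRST(β) ≠ ∅ (with ε ∈ FIRST of a nullable right-hand side, so two nullable alternatives also conflict).

FIRST sets of the non-terminals at (or reachable through a nullable prefix from) the front of some alternative:
  FIRST(T) = { 'num' }
  FIRST(E) = { 'num' }

Productions for E:
  E → num: FIRST = { 'num' }
  E → T: FIRST = { 'num' }
Productions for T:
  T → E T: FIRST = { 'num' }
  T → T b E: FIRST = { 'num' }
  T → E d num: FIRST = { 'num' }

Conflict for E: E → num and E → T
  Overlap: { 'num' }
Conflict for T: T → E T and T → T b E
  Overlap: { 'num' }
Conflict for T: T → E T and T → E d num
  Overlap: { 'num' }
Conflict for T: T → T b E and T → E d num
  Overlap: { 'num' }

Answer: Yes. E → num / E → T on { 'num' }; T → E T / T → T b E on { 'num' }; T → E T / T → E d num on { 'num' }; T → T b E / T → E d num on { 'num' }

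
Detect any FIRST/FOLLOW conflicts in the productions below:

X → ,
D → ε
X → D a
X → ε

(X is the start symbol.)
A FIRST/FOLLOW conflict occurs when a non-terminal N has a nullable alternative N → β (β ⇒* ε) and another alternative N → α with FIRST(α) ∩ FOLLOW(N) ≠ ∅: on such a lookahead the parser cannot decide between expanding α and letting N vanish via β.

Nullable non-terminals: D, X.
FIRST sets used below: FIRST(D) = { ε }
D has a nullable alternative but only one production, so nothing to check.

X: nullable alternative(s) X → ε; FOLLOW(X) = { $ }
  X → ,: FIRST \ {ε} = { ',' } — disjoint from FOLLOW(X)
  X → D a: FIRST \ {ε} = { 'a' } — disjoint from FOLLOW(X)
  X → ε: FIRST \ {ε} = { } — this is the only nullable alternative, skip

No FIRST/FOLLOW conflicts found.

Answer: No FIRST/FOLLOW conflicts.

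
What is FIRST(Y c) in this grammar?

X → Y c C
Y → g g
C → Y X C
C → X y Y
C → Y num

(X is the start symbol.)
FIRST sets of the non-terminals involved (from the grammar, by fixed-point iteration):
  FIRST(Y) = { 'g' }

To compute FIRST(Y c), process the symbols left to right:
Symbol Y is a non-terminal. Add FIRST(Y) \ {ε} = { 'g' }
Y is not nullable (ε ∉ FIRST(Y)), so stop here.
FIRST(Y c) = { 'g' }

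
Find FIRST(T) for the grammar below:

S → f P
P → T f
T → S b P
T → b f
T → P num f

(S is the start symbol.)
{ 'b', 'f' }

FIRST sets of the other non-terminals involved (by the same procedure, iterated to a fixed point):
  FIRST(S) = { 'f' }
  FIRST(P) = { 'b', 'f' }

From T → S b P:
  - S is a non-terminal: add FIRST(S) \ {ε} = { 'f' }
    S is not nullable, so stop
From T → b f:
  - b is a terminal: add 'b' and stop
From T → P num f:
  - P is a non-terminal: add FIRST(P) \ {ε} = { 'b', 'f' }
    P is not nullable, so stop

Collecting: FIRST(T) = { 'b', 'f' }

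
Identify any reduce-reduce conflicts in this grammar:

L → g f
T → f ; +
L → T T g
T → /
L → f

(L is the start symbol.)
A reduce-reduce conflict occurs when an LR(0) state has two complete items [A → α .] and [B → β .] — both call for a reduction, and with no lookahead the parser cannot choose between them.

Augment with L' → L and build the canonical LR(0) collection (I0 = CLOSURE({[L' → . L]}), then GOTO on every symbol after a dot until no new states appear). It has 12 states:
  I0: { [L → . T T g], [L → . f], [L → . g f], [L' → . L], [T → . /], [T → . f ; +] }  — shift
  I1: { [T → / .] }  — reduce
  I2: { [L' → L .] }  — accept
  I3: { [L → T . T g], [T → . /], [T → . f ; +] }  — shift
  I4: { [L → f .], [T → f . ; +] }  — shift, reduce
  I5: { [L → g . f] }  — shift
  I6: { [L → g f .] }  — reduce
  I7: { [T → f ; . +] }  — shift
  I8: { [T → f ; + .] }  — reduce
  I9: { [L → T T . g] }  — shift
  I10: { [T → f . ; +] }  — shift
  I11: { [L → T T g .] }  — reduce

No state contains more than one complete item.

Answer: No reduce-reduce conflicts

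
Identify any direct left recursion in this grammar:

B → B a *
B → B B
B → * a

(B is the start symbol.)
Yes, B is left-recursive

B → B a *: LEFT RECURSIVE (starts with B)
B → B B: LEFT RECURSIVE (starts with B)
B → * a: starts with '*'

The grammar has direct left recursion on: B.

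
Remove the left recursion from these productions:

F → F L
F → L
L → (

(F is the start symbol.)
F is directly left-recursive. The standard transformation for
  A → A α₁ | ... | A α_m | β₁ | ... | β_n
is
  A  → β₁ A' | ... | β_n A'
  A' → α₁ A' | ... | α_m A' | ε

F → L becomes F → L F'
F → F L becomes F' → L F'
Add F' → ε

Productions for other non-terminals are unchanged:
  L → (

Resulting grammar:
F → L F'
F' → L F'
F' → ε
L → (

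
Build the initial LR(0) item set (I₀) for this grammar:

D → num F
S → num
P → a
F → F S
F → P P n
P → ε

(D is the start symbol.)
{ [D → . num F], [D' → . D] }

First, augment the grammar with D' → D
I₀ = CLOSURE({ [D' → . D] }):
  [D' → . D] has the dot before D: add [D → . num F]
No further items can be added.

I₀ = { [D → . num F], [D' → . D] }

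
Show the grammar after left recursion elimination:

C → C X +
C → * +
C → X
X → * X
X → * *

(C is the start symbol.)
C is directly left-recursive. The standard transformation for
  A → A α₁ | ... | A α_m | β₁ | ... | β_n
is
  A  → β₁ A' | ... | β_n A'
  A' → α₁ A' | ... | α_m A' | ε

C → * + becomes C → * + C'
C → X becomes C → X C'
C → C X + becomes C' → X + C'
Add C' → ε

Productions for other non-terminals are unchanged:
  X → * X
  X → * *

Resulting grammar:
C → * + C'
C → X C'
C' → X + C'
C' → ε
X → * X
X → * *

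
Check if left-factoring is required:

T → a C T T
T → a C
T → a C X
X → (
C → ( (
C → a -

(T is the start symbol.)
Yes, T has productions with common prefix 'a C'

Left-factoring is needed when two productions for the same non-terminal
share a common prefix on the right-hand side.

Productions for T:
  T → a C T T
  T → a C
  T → a C X
Productions for C:
  C → ( (
  C → a -

Found common prefix 'a C' in productions for T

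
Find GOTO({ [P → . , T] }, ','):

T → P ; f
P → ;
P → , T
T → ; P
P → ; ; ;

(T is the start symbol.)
{ [P → , . T], [P → . , T], [P → . ; ; ;], [P → . ;], [T → . ; P], [T → . P ; f] }

GOTO(I, ',') = CLOSURE({ [A → αX.β] : [A → α.Xβ] ∈ I, X = ',' })

Items with dot before ',', with the dot advanced:
  [P → . , T] → [P → , . T]
Closure of the advanced items:
  [P → , . T] has the dot before T: add [T → . P ; f], [T → . ; P]
  [T → . P ; f] has the dot before P: add [P → . ;], [P → . , T], [P → . ; ; ;]

GOTO = { [P → , . T], [P → . , T], [P → . ; ; ;], [P → . ;], [T → . ; P], [T → . P ; f] }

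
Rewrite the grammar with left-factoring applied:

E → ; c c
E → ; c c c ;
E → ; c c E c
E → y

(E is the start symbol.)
Left-factoring transforms A → αβ₁ | αβ₂ into A → αA' and A' → β₁ | β₂
(α is the longest common prefix among the alternatives). Repeat until
no nonterminal has two alternatives with a common prefix.

Round 1: E has alternatives sharing prefix '; c c'. Introduce E': E → ; c c E'
  Add: E' → ε
  Add: E' → c ;
  Add: E' → E c

No remaining common prefixes — done.

Resulting grammar:
E → ; c c E'
E' → ε
E' → c ;
E' → E c
E → y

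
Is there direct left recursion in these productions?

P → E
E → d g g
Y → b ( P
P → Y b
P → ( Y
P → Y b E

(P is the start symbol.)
No direct left recursion

P → E: starts with E
E → d g g: starts with d
Y → b ( P: starts with b
P → Y b: starts with Y
P → ( Y: starts with '('
P → Y b E: starts with Y

No direct left recursion found.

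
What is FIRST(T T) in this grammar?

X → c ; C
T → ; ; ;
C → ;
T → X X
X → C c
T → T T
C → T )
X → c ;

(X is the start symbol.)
{ ';', 'c' }

FIRST sets of the non-terminals involved (from the grammar, by fixed-point iteration):
  FIRST(T) = { ';', 'c' }

To compute FIRST(T T), process the symbols left to right:
Symbol T is a non-terminal. Add FIRST(T) \ {ε} = { ';', 'c' }
T is not nullable (ε ∉ FIRST(T)), so stop here.
FIRST(T T) = { ';', 'c' }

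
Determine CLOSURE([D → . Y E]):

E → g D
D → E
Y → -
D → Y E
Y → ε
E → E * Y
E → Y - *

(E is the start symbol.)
Start with: [D → . Y E]
  [D → . Y E] has the dot before Y: add [Y → . -], [Y → .]
No further items can be added.

CLOSURE = { [D → . Y E], [Y → . -], [Y → .] }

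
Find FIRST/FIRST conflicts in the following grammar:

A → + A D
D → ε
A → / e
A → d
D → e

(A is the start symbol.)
No FIRST/FIRST conflicts.

A FIRST/FIRST conflict occurs when two productions N → α and N → β for the same non-terminal have FIRST(α) ∩ FIRST(β) ≠ ∅ (with ε ∈ FIRST of a nullable right-hand side, so two nullable alternatives also conflict).

Productions for A:
  A → + A D: FIRST = { '+' }
  A → / e: FIRST = { '/' }
  A → d: FIRST = { 'd' }
Productions for D:
  D → ε: FIRST = { ε }
  D → e: FIRST = { 'e' }

All alternatives of each non-terminal have pairwise disjoint FIRST sets.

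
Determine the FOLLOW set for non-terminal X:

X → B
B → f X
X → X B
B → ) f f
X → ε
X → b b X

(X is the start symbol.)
{ $, ')', 'f' }

To compute FOLLOW(X), find every occurrence of X on a right-hand side N → α X β: add FIRST(β) \ {ε}, and if β is empty or nullable also add FOLLOW(N). Iterate to a fixed point.

X is the start symbol, so $ ∈ FOLLOW(X).
In B → f X: X is at the end, add FOLLOW(B)
In X → X B: X is followed by B, add FIRST(B) \ {ε} = { ')', 'f' }
In X → b b X: X is at the end; this adds FOLLOW(X) to itself — nothing new

The FOLLOW sets referred to above (computed the same way, to a fixed point):
  FOLLOW(B) = { $, ')', 'f' }

Taking the union: FOLLOW(X) = { $, ')', 'f' }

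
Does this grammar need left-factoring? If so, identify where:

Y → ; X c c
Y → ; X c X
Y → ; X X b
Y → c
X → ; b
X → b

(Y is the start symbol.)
Yes, Y has productions with common prefix '; X'

Left-factoring is needed when two productions for the same non-terminal
share a common prefix on the right-hand side.

Productions for Y:
  Y → ; X c c
  Y → ; X c X
  Y → ; X X b
  Y → c
Productions for X:
  X → ; b
  X → b

Found common prefix '; X' in productions for Y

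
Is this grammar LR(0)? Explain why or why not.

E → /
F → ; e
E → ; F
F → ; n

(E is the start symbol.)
Yes, the grammar is LR(0)

A grammar is LR(0) if no state in the canonical LR(0) collection has:
  - both a shift item (dot before a terminal) and a complete item (shift-reduce conflict), or
  - two or more complete items (reduce-reduce conflict; the accept item [E' → E .] counts as a complete item here).

Augment with E' → E and build the canonical LR(0) collection (I0 = CLOSURE({[E' → . E]}), then GOTO on every symbol after a dot until no new states appear). It has 8 states:
  I0: { [E → . /], [E → . ; F], [E' → . E] }  — shift
  I1: { [E → / .] }  — reduce
  I2: { [E → ; . F], [F → . ; e], [F → . ; n] }  — shift
  I3: { [E' → E .] }  — accept
  I4: { [F → ; . e], [F → ; . n] }  — shift
  I5: { [E → ; F .] }  — reduce
  I6: { [F → ; e .] }  — reduce
  I7: { [F → ; n .] }  — reduce

Every state is either a pure shift/goto state or contains exactly one complete item and nothing to shift — no conflicts. The grammar is LR(0).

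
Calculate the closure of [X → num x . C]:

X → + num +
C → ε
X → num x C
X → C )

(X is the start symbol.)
To compute CLOSURE, for each item [A → α.Bβ] where B is a non-terminal, add [B → .γ] for all productions B → γ; repeat for the newly added items until nothing changes.

Start with: [X → num x . C]
  [X → num x . C] has the dot before C: add [C → .]
No further items can be added.

CLOSURE = { [C → .], [X → num x . C] }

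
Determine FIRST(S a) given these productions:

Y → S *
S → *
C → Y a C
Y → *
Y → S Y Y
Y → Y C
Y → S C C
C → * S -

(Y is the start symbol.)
{ '*' }

FIRST sets of the non-terminals involved (from the grammar, by fixed-point iteration):
  FIRST(S) = { '*' }

To compute FIRST(S a), process the symbols left to right:
Symbol S is a non-terminal. Add FIRST(S) \ {ε} = { '*' }
S is not nullable (ε ∉ FIRST(S)), so stop here.
FIRST(S a) = { '*' }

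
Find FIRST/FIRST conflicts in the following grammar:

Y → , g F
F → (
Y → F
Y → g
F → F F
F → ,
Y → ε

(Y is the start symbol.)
A FIRST/FIRST conflict occurs when two productions N → α and N → β for the same non-terminal have FIRST(α) ∩ FIRST(β) ≠ ∅ (with ε ∈ FIRST of a nullable right-hand side, so two nullable alternatives also conflict).

FIRST sets of the non-terminals at (or reachable through a nullable prefix from) the front of some alternative:
  FIRST(F) = { '(', ',' }

Productions for Y:
  Y → , g F: FIRST = { ',' }
  Y → F: FIRST = { '(', ',' }
  Y → g: FIRST = { 'g' }
  Y → ε: FIRST = { ε }
Productions for F:
  F → (: FIRST = { '(' }
  F → F F: FIRST = { '(', ',' }
  F → ,: FIRST = { ',' }

Conflict for Y: Y → , g F and Y → F
  Overlap: { ',' }
Conflict for F: F → ( and F → F F
  Overlap: { '(' }
Conflict for F: F → F F and F → ,
  Overlap: { ',' }

Answer: Yes. Y → ',' g F / Y → F on { ',' }; F → '(' / F → F F on { '(' }; F → F F / F → ',' on { ',' }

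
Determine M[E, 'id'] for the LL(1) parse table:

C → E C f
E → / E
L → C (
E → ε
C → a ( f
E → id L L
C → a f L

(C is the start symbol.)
To find M[E, 'id'], we find productions for E where 'id' is in the predict set (PREDICT(N → α) = (FIRST(α) \ {ε}) ∪ (FOLLOW(N) if α ⇒* ε)).

Relevant sets:
  FOLLOW(E) = { '/', 'a', 'id' }

E → / E: PREDICT = { '/' }
E → ε: PREDICT = { '/', 'a', 'id' }
  'id' is in predict set, so this production goes in M[E, 'id']
E → id L L: PREDICT = { 'id' }
  'id' is in predict set, so this production goes in M[E, 'id']

M[E, 'id'] = E → ε, E → id L L  (a multiply-defined cell — the grammar is not LL(1))

Answer: E → ε, E → id L L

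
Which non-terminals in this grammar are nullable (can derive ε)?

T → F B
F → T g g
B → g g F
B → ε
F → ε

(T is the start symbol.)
A non-terminal is nullable if it can derive ε (the empty string): either it has an ε-production, or it has a production whose right-hand side consists entirely of nullable non-terminals.

ε-productions: B → ε, F → ε
So B, F are immediately nullable.
T → F B: every symbol on the right is nullable, so T is nullable too.
Every non-terminal is now nullable.
Nullable = { 'B', 'F', 'T' }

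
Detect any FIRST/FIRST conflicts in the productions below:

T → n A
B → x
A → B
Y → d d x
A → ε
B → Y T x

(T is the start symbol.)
A FIRST/FIRST conflict occurs when two productions N → α and N → β for the same non-terminal have FIRST(α) ∩ FIRST(β) ≠ ∅ (with ε ∈ FIRST of a nullable right-hand side, so two nullable alternatives also conflict).

FIRST sets of the non-terminals at (or reachable through a nullable prefix from) the front of some alternative:
  FIRST(Y) = { 'd' }
  FIRST(B) = { 'd', 'x' }

Productions for B:
  B → x: FIRST = { 'x' }
  B → Y T x: FIRST = { 'd' }
Productions for A:
  A → B: FIRST = { 'd', 'x' }
  A → ε: FIRST = { ε }
T, Y have only one production, so no FIRST/FIRST conflict is possible there.

All alternatives of each non-terminal have pairwise disjoint FIRST sets.

Answer: No FIRST/FIRST conflicts.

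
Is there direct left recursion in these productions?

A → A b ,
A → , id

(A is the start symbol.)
Direct left recursion occurs when N → N α for some non-terminal N (the right-hand side begins with the left-hand side itself).

A → A b ,: LEFT RECURSIVE (starts with A)
A → , id: starts with ','

The grammar has direct left recursion on: A.

Answer: Yes, A is left-recursive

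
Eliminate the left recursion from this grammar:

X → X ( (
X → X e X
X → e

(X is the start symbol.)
X → e X'
X' → ( ( X'
X' → e X X'
X' → ε

X is directly left-recursive. The standard transformation for
  A → A α₁ | ... | A α_m | β₁ | ... | β_n
is
  A  → β₁ A' | ... | β_n A'
  A' → α₁ A' | ... | α_m A' | ε

X → e becomes X → e X'
X → X ( ( becomes X' → ( ( X'
X → X e X becomes X' → e X X'
Add X' → ε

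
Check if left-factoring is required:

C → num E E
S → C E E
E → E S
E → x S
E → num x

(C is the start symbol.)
Left-factoring is needed when two productions for the same non-terminal
share a common prefix on the right-hand side.

Productions for E:
  E → E S
  E → x S
  E → num x

No common prefixes found.

Answer: No, left-factoring is not needed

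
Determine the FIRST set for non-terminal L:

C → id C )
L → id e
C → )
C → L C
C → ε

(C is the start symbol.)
{ 'id' }

To compute FIRST(L), examine every production with L on the left-hand side, reading each right-hand side left to right until a non-nullable symbol is reached.

From L → id e:
  - id is a terminal: add 'id' and stop

Collecting: FIRST(L) = { 'id' }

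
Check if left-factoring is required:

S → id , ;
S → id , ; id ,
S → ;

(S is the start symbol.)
Yes, S has productions with common prefix 'id , ;'

Left-factoring is needed when two productions for the same non-terminal
share a common prefix on the right-hand side.

Productions for S:
  S → id , ;
  S → id , ; id ,
  S → ;

Found common prefix 'id , ;' in productions for S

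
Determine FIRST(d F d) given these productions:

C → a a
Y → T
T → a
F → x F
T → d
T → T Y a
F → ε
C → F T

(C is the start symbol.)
{ 'd' }

To compute FIRST(d F d), process the symbols left to right:
Symbol d is a terminal. Add 'd' and stop.
FIRST(d F d) = { 'd' }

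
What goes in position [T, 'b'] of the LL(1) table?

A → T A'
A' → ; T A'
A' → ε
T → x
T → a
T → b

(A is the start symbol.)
To find M[T, 'b'], we find productions for T where 'b' is in the predict set (PREDICT(N → α) = (FIRST(α) \ {ε}) ∪ (FOLLOW(N) if α ⇒* ε)).

T → x: PREDICT = { 'x' }
T → a: PREDICT = { 'a' }
T → b: PREDICT = { 'b' }
  'b' is in predict set, so this production goes in M[T, 'b']

M[T, 'b'] = T → b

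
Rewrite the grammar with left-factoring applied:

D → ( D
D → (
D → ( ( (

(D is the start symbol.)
D → ( D'
D' → D
D' → ε
D' → ( (

Left-factoring transforms A → αβ₁ | αβ₂ into A → αA' and A' → β₁ | β₂
(α is the longest common prefix among the alternatives). Repeat until
no nonterminal has two alternatives with a common prefix.

Round 1: D has alternatives sharing prefix '('. Introduce D': D → ( D'
  Add: D' → D
  Add: D' → ε
  Add: D' → ( (

No remaining common prefixes — done.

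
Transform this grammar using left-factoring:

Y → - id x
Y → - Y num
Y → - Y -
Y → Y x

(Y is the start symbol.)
Y → - Y'
Y' → id x
Y' → Y Y''
Y'' → num
Y'' → -
Y → Y x

Left-factoring transforms A → αβ₁ | αβ₂ into A → αA' and A' → β₁ | β₂
(α is the longest common prefix among the alternatives). Repeat until
no nonterminal has two alternatives with a common prefix.

Round 1: Y has alternatives sharing prefix '-'. Introduce Y': Y → - Y'
  Add: Y' → id x
  Add: Y' → Y num
  Add: Y' → Y -

Round 2: Y' has alternatives sharing prefix 'Y'. Introduce Y'': Y' → Y Y''
  Add: Y'' → num
  Add: Y'' → -

No remaining common prefixes — done.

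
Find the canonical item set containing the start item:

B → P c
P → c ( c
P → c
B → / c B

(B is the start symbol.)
{ [B → . / c B], [B → . P c], [B' → . B], [P → . c ( c], [P → . c] }

First, augment the grammar with B' → B
I₀ = CLOSURE({ [B' → . B] }):
  [B' → . B] has the dot before B: add [B → . P c], [B → . / c B]
  [B → . P c] has the dot before P: add [P → . c ( c], [P → . c]
No further items can be added.

I₀ = { [B → . / c B], [B → . P c], [B' → . B], [P → . c ( c], [P → . c] }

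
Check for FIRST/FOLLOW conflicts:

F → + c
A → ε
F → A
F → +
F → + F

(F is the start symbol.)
A FIRST/FOLLOW conflict occurs when a non-terminal N has a nullable alternative N → β (β ⇒* ε) and another alternative N → α with FIRST(α) ∩ FOLLOW(N) ≠ ∅: on such a lookahead the parser cannot decide between expanding α and letting N vanish via β.

Nullable non-terminals: A, F.
FIRST sets used below: FIRST(A) = { ε }
A has a nullable alternative but only one production, so nothing to check.

F: nullable alternative(s) F → A; FOLLOW(F) = { $ }
  F → + c: FIRST \ {ε} = { '+' } — disjoint from FOLLOW(F)
  F → A: FIRST \ {ε} = { } — this is the only nullable alternative, skip
  F → +: FIRST \ {ε} = { '+' } — disjoint from FOLLOW(F)
  F → + F: FIRST \ {ε} = { '+' } — disjoint from FOLLOW(F)

No FIRST/FOLLOW conflicts found.

Answer: No FIRST/FOLLOW conflicts.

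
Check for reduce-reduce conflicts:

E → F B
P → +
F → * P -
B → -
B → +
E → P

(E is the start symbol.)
No reduce-reduce conflicts

A reduce-reduce conflict occurs when an LR(0) state has two complete items [A → α .] and [B → β .] — both call for a reduction, and with no lookahead the parser cannot choose between them.

Augment with E' → E and build the canonical LR(0) collection (I0 = CLOSURE({[E' → . E]}), then GOTO on every symbol after a dot until no new states appear). It has 11 states:
  I0: { [E → . F B], [E → . P], [E' → . E], [F → . * P -], [P → . +] }  — shift
  I1: { [F → * . P -], [P → . +] }  — shift
  I2: { [P → + .] }  — reduce
  I3: { [E' → E .] }  — accept
  I4: { [B → . +], [B → . -], [E → F . B] }  — shift
  I5: { [E → P .] }  — reduce
  I6: { [B → + .] }  — reduce
  I7: { [B → - .] }  — reduce
  I8: { [E → F B .] }  — reduce
  I9: { [F → * P . -] }  — shift
  I10: { [F → * P - .] }  — reduce

No state contains more than one complete item.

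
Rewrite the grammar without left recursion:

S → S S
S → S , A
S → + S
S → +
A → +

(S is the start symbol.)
S → + S S'
S → + S'
S' → S S'
S' → , A S'
S' → ε
A → +

S is directly left-recursive. The standard transformation for
  A → A α₁ | ... | A α_m | β₁ | ... | β_n
is
  A  → β₁ A' | ... | β_n A'
  A' → α₁ A' | ... | α_m A' | ε

S → + S becomes S → + S S'
S → + becomes S → + S'
S → S S becomes S' → S S'
S → S , A becomes S' → , A S'
Add S' → ε

Productions for other non-terminals are unchanged:
  A → +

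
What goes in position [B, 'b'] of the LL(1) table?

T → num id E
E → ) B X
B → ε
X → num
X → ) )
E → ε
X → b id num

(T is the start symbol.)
To find M[B, 'b'], we find productions for B where 'b' is in the predict set (PREDICT(N → α) = (FIRST(α) \ {ε}) ∪ (FOLLOW(N) if α ⇒* ε)).

Relevant sets:
  FOLLOW(B) = { ')', 'b', 'num' }

B → ε: PREDICT = { ')', 'b', 'num' }
  'b' is in predict set, so this production goes in M[B, 'b']

M[B, 'b'] = B → ε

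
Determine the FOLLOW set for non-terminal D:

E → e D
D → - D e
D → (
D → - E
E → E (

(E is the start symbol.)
{ $, '(', 'e' }

In E → e D: D is at the end, add FOLLOW(E)
In D → - D e: D is followed by e, add FIRST(e) \ {ε} = { 'e' }

The FOLLOW sets referred to above (computed the same way, to a fixed point):
  FOLLOW(E) = { $, '(', 'e' }

Taking the union: FOLLOW(D) = { $, '(', 'e' }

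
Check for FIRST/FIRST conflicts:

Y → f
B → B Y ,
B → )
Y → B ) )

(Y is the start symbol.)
A FIRST/FIRST conflict occurs when two productions N → α and N → β for the same non-terminal have FIRST(α) ∩ FIRST(β) ≠ ∅ (with ε ∈ FIRST of a nullable right-hand side, so two nullable alternatives also conflict).

FIRST sets of the non-terminals at (or reachable through a nullable prefix from) the front of some alternative:
  FIRST(B) = { ')' }

Productions for Y:
  Y → f: FIRST = { 'f' }
  Y → B ) ): FIRST = { ')' }
Productions for B:
  B → B Y ,: FIRST = { ')' }
  B → ): FIRST = { ')' }

Conflict for B: B → B Y , and B → )
  Overlap: { ')' }

Answer: Yes. B → B Y ',' / B → ')' on { ')' }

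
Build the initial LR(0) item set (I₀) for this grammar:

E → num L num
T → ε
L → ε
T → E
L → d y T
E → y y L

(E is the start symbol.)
{ [E → . num L num], [E → . y y L], [E' → . E] }

First, augment the grammar with E' → E
I₀ = CLOSURE({ [E' → . E] }):
  [E' → . E] has the dot before E: add [E → . num L num], [E → . y y L]
No further items can be added.

I₀ = { [E → . num L num], [E → . y y L], [E' → . E] }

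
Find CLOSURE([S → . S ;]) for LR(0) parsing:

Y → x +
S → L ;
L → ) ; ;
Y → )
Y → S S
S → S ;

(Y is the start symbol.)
{ [L → . ) ; ;], [S → . L ;], [S → . S ;] }

Start with: [S → . S ;]
  [S → . S ;] has the dot before S: add [S → . L ;]
  [S → . L ;] has the dot before L: add [L → . ) ; ;]
No further items can be added.

CLOSURE = { [L → . ) ; ;], [S → . L ;], [S → . S ;] }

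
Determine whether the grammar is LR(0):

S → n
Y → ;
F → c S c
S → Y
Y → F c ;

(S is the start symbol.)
Yes, the grammar is LR(0)

A grammar is LR(0) if no state in the canonical LR(0) collection has:
  - both a shift item (dot before a terminal) and a complete item (shift-reduce conflict), or
  - two or more complete items (reduce-reduce conflict; the accept item [S' → S .] counts as a complete item here).

Augment with S' → S and build the canonical LR(0) collection (I0 = CLOSURE({[S' → . S]}), then GOTO on every symbol after a dot until no new states appear). It has 11 states:
  I0: { [F → . c S c], [S → . Y], [S → . n], [S' → . S], [Y → . ;], [Y → . F c ;] }  — shift
  I1: { [Y → ; .] }  — reduce
  I2: { [Y → F . c ;] }  — shift
  I3: { [S' → S .] }  — accept
  I4: { [S → Y .] }  — reduce
  I5: { [F → . c S c], [F → c . S c], [S → . Y], [S → . n], [Y → . ;], [Y → . F c ;] }  — shift
  I6: { [S → n .] }  — reduce
  I7: { [F → c S . c] }  — shift
  I8: { [F → c S c .] }  — reduce
  I9: { [Y → F c . ;] }  — shift
  I10: { [Y → F c ; .] }  — reduce

Every state is either a pure shift/goto state or contains exactly one complete item and nothing to shift — no conflicts. The grammar is LR(0).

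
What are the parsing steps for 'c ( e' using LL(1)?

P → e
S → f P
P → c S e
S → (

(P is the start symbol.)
LL(1) parsing maintains a stack (initially the start symbol over $) and the input. At each step: if the stack top is a terminal, match it against the current input token; if it is a non-terminal N, replace it with the RHS of M[N, lookahead] (the unique production whose predict set contains the lookahead).

Stack is shown with the top on the left.

Stack    Input    Action
------------------------
P $      c ( e $  output P → c S e
c S e $  c ( e $  match 'c'
S e $    ( e $    output S → (
( e $    ( e $    match '('
e $      e $      match 'e'
$        $        accept

The string is accepted.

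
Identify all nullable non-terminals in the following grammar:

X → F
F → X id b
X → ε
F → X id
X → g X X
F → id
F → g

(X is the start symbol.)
ε-productions: X → ε
So X is immediately nullable.
No further non-terminal can be added: every production for the remaining non-terminals contains a terminal or a non-nullable non-terminal.
Nullable = { 'X' }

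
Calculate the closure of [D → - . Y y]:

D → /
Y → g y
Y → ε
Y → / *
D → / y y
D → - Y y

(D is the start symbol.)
{ [D → - . Y y], [Y → . / *], [Y → . g y], [Y → .] }

To compute CLOSURE, for each item [A → α.Bβ] where B is a non-terminal, add [B → .γ] for all productions B → γ; repeat for the newly added items until nothing changes.

Start with: [D → - . Y y]
  [D → - . Y y] has the dot before Y: add [Y → . g y], [Y → .], [Y → . / *]
No further items can be added.

CLOSURE = { [D → - . Y y], [Y → . / *], [Y → . g y], [Y → .] }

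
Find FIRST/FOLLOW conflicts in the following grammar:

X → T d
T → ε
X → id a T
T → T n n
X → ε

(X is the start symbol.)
A FIRST/FOLLOW conflict occurs when a non-terminal N has a nullable alternative N → β (β ⇒* ε) and another alternative N → α with FIRST(α) ∩ FOLLOW(N) ≠ ∅: on such a lookahead the parser cannot decide between expanding α and letting N vanish via β.

Nullable non-terminals: T, X.
FIRST sets used below: FIRST(T) = { 'n', ε }

T: nullable alternative(s) T → ε; FOLLOW(T) = { $, 'd', 'n' }
  T → ε: FIRST \ {ε} = { } — this is the only nullable alternative, skip
  T → T n n: FIRST \ {ε} = { 'n' } — overlaps FOLLOW(T) on { 'n' }: CONFLICT

X: nullable alternative(s) X → ε; FOLLOW(X) = { $ }
  X → T d: FIRST \ {ε} = { 'd', 'n' } — disjoint from FOLLOW(X)
  X → id a T: FIRST \ {ε} = { 'id' } — disjoint from FOLLOW(X)
  X → ε: FIRST \ {ε} = { } — this is the only nullable alternative, skip

So the grammar has 1 FIRST/FOLLOW conflict (marked CONFLICT above).

Answer: Yes. T → T n n with FOLLOW(T) on { 'n' }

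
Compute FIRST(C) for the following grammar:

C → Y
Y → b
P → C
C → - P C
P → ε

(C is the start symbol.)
To compute FIRST(C), examine every production with C on the left-hand side, reading each right-hand side left to right until a non-nullable symbol is reached.

FIRST sets of the other non-terminals involved (by the same procedure, iterated to a fixed point):
  FIRST(Y) = { 'b' }

From C → Y:
  - Y is a non-terminal: add FIRST(Y) \ {ε} = { 'b' }
    Y is not nullable, so stop
From C → - P C:
  - '-' is a terminal: add '-' and stop

Collecting: FIRST(C) = { '-', 'b' }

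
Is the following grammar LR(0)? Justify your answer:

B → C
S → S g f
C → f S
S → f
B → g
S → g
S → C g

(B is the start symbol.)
No. Shift-reduce conflict between [C → f S .] and [S → S . g f]

Augment with B' → B and build the canonical LR(0) collection (I0 = CLOSURE({[B' → . B]}), then GOTO on every symbol after a dot until no new states appear). It has 12 states:
  I0: { [B → . C], [B → . g], [B' → . B], [C → . f S] }  — shift
  I1: { [B' → B .] }  — accept
  I2: { [B → C .] }  — reduce
  I3: { [C → . f S], [C → f . S], [S → . C g], [S → . S g f], [S → . f], [S → . g] }  — shift
  I4: { [B → g .] }  — reduce
  I5: { [S → C . g] }  — shift
  I6: { [C → f S .], [S → S . g f] }  — shift, reduce
  I7: { [C → . f S], [C → f . S], [S → . C g], [S → . S g f], [S → . f], [S → . g], [S → f .] }  — shift, reduce
  I8: { [S → g .] }  — reduce
  I9: { [S → S g . f] }  — shift
  I10: { [S → S g f .] }  — reduce
  I11: { [S → C g .] }  — reduce

Conflict in state I6:
  Shift-reduce conflict between [C → f S .] and [S → S . g f]
So the grammar is NOT LR(0).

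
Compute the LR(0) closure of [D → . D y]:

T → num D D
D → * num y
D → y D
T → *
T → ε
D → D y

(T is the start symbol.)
{ [D → . * num y], [D → . D y], [D → . y D] }

To compute CLOSURE, for each item [A → α.Bβ] where B is a non-terminal, add [B → .γ] for all productions B → γ; repeat for the newly added items until nothing changes.

Start with: [D → . D y]
  [D → . D y] has the dot before D: add [D → . * num y], [D → . y D]
No further items can be added.

CLOSURE = { [D → . * num y], [D → . D y], [D → . y D] }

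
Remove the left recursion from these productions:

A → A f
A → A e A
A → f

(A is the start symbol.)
A → f A'
A' → f A'
A' → e A A'
A' → ε

A is directly left-recursive. The standard transformation for
  A → A α₁ | ... | A α_m | β₁ | ... | β_n
is
  A  → β₁ A' | ... | β_n A'
  A' → α₁ A' | ... | α_m A' | ε

A → f becomes A → f A'
A → A f becomes A' → f A'
A → A e A becomes A' → e A A'
Add A' → ε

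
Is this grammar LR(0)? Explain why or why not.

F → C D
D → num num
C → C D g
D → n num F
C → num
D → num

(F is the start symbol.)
No. Shift-reduce conflict between [F → C D .] and [C → C D . g]

A grammar is LR(0) if no state in the canonical LR(0) collection has:
  - both a shift item (dot before a terminal) and a complete item (shift-reduce conflict), or
  - two or more complete items (reduce-reduce conflict; the accept item [F' → F .] counts as a complete item here).

Augment with F' → F and build the canonical LR(0) collection (I0 = CLOSURE({[F' → . F]}), then GOTO on every symbol after a dot until no new states appear). It has 11 states:
  I0: { [C → . C D g], [C → . num], [F → . C D], [F' → . F] }  — shift
  I1: { [C → C . D g], [D → . n num F], [D → . num num], [D → . num], [F → C . D] }  — shift
  I2: { [F' → F .] }  — accept
  I3: { [C → num .] }  — reduce
  I4: { [C → C D . g], [F → C D .] }  — shift, reduce
  I5: { [D → n . num F] }  — shift
  I6: { [D → num . num], [D → num .] }  — shift, reduce
  I7: { [D → num num .] }  — reduce
  I8: { [C → . C D g], [C → . num], [D → n num . F], [F → . C D] }  — shift
  I9: { [D → n num F .] }  — reduce
  I10: { [C → C D g .] }  — reduce

Conflict in state I4:
  Shift-reduce conflict between [F → C D .] and [C → C D . g]
So the grammar is NOT LR(0).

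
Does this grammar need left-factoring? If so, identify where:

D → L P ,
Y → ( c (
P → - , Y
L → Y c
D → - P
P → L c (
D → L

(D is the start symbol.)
Yes, D has productions with common prefix 'L'

Left-factoring is needed when two productions for the same non-terminal
share a common prefix on the right-hand side.

Productions for D:
  D → L P ,
  D → - P
  D → L
Productions for P:
  P → - , Y
  P → L c (

Found common prefix 'L' in productions for D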